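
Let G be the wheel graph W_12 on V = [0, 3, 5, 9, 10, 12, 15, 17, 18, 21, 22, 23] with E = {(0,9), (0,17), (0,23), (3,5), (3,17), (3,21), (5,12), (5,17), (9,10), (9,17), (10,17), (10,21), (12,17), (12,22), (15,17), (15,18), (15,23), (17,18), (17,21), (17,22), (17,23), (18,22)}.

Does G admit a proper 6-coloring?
A valid 6-coloring: color 1: [17]; color 2: [0, 5, 15, 21, 22]; color 3: [3, 10, 12, 18, 23]; color 4: [9].
(χ(G) = 4 ≤ 6.)

Yes, G is 6-colorable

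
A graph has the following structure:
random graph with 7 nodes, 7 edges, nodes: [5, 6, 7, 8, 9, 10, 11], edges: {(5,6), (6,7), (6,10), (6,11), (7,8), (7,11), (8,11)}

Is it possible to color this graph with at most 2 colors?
The clique on vertices [7, 8, 11] has size 3 > 2, so it alone needs 3 colors.

No, G is not 2-colorable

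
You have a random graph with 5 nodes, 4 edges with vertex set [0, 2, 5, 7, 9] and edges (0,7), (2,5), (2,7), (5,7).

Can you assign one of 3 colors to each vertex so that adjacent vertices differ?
A valid 3-coloring: color 1: [7, 9]; color 2: [0, 5]; color 3: [2].
(χ(G) = 3 ≤ 3.)

Yes, G is 3-colorable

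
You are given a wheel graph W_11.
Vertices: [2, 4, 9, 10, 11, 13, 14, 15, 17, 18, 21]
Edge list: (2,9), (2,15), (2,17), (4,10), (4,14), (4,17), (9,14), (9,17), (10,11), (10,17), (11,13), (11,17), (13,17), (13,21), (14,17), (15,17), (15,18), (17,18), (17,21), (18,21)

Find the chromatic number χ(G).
χ(G) = 3

Clique number ω(G) = 3 (lower bound: χ ≥ ω).
The clique on [2, 9, 17] has size 3, forcing χ ≥ 3, and the coloring below uses 3 colors, so χ(G) = 3.
A valid 3-coloring: color 1: [17]; color 2: [4, 9, 11, 15, 21]; color 3: [2, 10, 13, 14, 18].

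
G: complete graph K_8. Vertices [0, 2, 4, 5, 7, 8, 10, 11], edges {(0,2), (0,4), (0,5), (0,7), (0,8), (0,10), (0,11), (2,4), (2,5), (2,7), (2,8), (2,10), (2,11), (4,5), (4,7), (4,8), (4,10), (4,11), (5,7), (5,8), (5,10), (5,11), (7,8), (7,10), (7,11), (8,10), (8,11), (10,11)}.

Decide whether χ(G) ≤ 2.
No, G is not 2-colorable

The clique on vertices [0, 2, 4, 5, 7, 8, 10, 11] has size 8 > 2, so it alone needs 8 colors.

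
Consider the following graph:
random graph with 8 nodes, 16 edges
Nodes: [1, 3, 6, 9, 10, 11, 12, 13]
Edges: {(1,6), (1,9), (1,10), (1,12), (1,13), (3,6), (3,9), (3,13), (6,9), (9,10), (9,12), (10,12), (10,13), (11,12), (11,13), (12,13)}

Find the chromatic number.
χ(G) = 4

Clique number ω(G) = 4 (lower bound: χ ≥ ω).
The clique on [1, 9, 10, 12] has size 4, forcing χ ≥ 4, and the coloring below uses 4 colors, so χ(G) = 4.
A valid 4-coloring: color 1: [9, 13]; color 2: [1, 3, 11]; color 3: [6, 12]; color 4: [10].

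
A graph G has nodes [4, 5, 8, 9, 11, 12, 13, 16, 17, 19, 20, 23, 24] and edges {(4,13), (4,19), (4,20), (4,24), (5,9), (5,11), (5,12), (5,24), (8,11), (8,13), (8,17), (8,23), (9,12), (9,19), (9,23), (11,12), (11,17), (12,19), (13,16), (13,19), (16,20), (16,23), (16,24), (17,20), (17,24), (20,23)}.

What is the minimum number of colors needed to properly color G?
χ(G) = 3

Clique number ω(G) = 3 (lower bound: χ ≥ ω).
The clique on [4, 13, 19] has size 3, forcing χ ≥ 3, and the coloring below uses 3 colors, so χ(G) = 3.
A valid 3-coloring: color 1: [5, 17, 19, 23]; color 2: [4, 8, 12, 16]; color 3: [9, 11, 13, 20, 24].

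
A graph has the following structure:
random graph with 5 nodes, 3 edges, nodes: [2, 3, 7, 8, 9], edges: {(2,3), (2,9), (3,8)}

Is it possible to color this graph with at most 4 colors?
Yes, G is 4-colorable

A valid 4-coloring: color 1: [3, 7, 9]; color 2: [2, 8].
(χ(G) = 2 ≤ 4.)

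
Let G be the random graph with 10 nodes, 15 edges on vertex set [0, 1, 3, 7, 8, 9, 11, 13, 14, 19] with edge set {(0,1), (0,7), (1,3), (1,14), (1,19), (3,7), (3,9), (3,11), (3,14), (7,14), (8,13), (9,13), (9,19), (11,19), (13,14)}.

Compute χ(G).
χ(G) = 3

Clique number ω(G) = 3 (lower bound: χ ≥ ω).
The clique on [1, 3, 14] has size 3, forcing χ ≥ 3, and the coloring below uses 3 colors, so χ(G) = 3.
A valid 3-coloring: color 1: [0, 3, 13, 19]; color 2: [8, 9, 11, 14]; color 3: [1, 7].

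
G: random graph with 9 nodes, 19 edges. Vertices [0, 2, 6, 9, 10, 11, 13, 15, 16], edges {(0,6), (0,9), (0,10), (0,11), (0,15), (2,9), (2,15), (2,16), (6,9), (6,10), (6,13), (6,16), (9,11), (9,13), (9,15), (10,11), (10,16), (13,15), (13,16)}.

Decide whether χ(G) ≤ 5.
Yes, G is 5-colorable

A valid 5-coloring: color 1: [9, 10]; color 2: [6, 11, 15]; color 3: [0, 16]; color 4: [2, 13].
(χ(G) = 4 ≤ 5.)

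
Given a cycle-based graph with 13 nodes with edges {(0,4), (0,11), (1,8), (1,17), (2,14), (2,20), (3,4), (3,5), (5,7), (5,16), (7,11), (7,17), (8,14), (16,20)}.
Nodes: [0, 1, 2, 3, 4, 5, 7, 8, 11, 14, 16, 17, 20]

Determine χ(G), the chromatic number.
Clique number ω(G) = 2 (lower bound: χ ≥ ω).
Odd cycle [17, 1, 8, 14, 2, 20, 16, 5, 7] needs 3 colors (χ ≥ 3).
The coloring below uses 3 colors, so χ(G) = 3.
A valid 3-coloring: color 1: [0, 1, 3, 7, 14, 20]; color 2: [2, 4, 5, 8, 11, 17]; color 3: [16].

χ(G) = 3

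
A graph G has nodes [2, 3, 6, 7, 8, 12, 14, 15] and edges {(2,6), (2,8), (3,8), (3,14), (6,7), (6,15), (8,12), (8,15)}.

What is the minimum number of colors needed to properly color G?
χ(G) = 2

Clique number ω(G) = 2 (lower bound: χ ≥ ω).
The graph is bipartite (no odd cycle), so 2 colors suffice: χ(G) = 2.
A valid 2-coloring: color 1: [6, 8, 14]; color 2: [2, 3, 7, 12, 15].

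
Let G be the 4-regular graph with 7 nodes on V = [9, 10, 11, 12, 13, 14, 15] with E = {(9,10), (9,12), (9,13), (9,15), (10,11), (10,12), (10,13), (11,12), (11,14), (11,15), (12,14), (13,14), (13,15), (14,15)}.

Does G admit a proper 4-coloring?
Yes, G is 4-colorable

A valid 4-coloring: color 1: [9, 11]; color 2: [10, 14]; color 3: [12, 15]; color 4: [13].
(χ(G) = 4 ≤ 4.)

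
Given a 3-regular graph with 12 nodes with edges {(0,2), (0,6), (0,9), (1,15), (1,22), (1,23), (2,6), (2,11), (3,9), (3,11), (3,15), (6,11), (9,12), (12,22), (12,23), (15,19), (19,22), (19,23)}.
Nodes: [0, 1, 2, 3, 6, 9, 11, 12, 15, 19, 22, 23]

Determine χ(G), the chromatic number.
Clique number ω(G) = 3 (lower bound: χ ≥ ω).
The clique on [0, 2, 6] has size 3, forcing χ ≥ 3, and the coloring below uses 3 colors, so χ(G) = 3.
A valid 3-coloring: color 1: [1, 3, 6, 12, 19]; color 2: [0, 11, 15, 22, 23]; color 3: [2, 9].

χ(G) = 3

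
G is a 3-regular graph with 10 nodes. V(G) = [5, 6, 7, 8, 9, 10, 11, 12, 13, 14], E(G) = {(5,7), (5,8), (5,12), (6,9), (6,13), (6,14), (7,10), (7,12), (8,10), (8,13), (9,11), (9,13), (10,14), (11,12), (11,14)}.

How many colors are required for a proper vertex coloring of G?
Clique number ω(G) = 3 (lower bound: χ ≥ ω).
The clique on [5, 7, 12] has size 3, forcing χ ≥ 3, and the coloring below uses 3 colors, so χ(G) = 3.
A valid 3-coloring: color 1: [5, 10, 11, 13]; color 2: [8, 9, 12, 14]; color 3: [6, 7].

χ(G) = 3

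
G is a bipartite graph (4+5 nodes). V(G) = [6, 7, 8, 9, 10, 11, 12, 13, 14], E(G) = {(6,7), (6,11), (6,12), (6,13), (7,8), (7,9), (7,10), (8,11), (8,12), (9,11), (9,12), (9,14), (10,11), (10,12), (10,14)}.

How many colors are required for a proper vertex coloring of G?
χ(G) = 2

Clique number ω(G) = 2 (lower bound: χ ≥ ω).
The graph is bipartite (no odd cycle), so 2 colors suffice: χ(G) = 2.
A valid 2-coloring: color 1: [6, 8, 9, 10]; color 2: [7, 11, 12, 13, 14].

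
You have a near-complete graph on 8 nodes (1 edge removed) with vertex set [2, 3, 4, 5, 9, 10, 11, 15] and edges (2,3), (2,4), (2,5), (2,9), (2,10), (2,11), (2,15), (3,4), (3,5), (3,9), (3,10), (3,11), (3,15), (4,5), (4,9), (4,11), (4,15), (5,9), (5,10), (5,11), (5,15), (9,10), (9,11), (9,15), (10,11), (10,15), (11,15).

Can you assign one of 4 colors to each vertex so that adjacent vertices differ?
No, G is not 4-colorable

The clique on vertices [2, 3, 5, 9, 10, 11, 15] has size 7 > 4, so it alone needs 7 colors.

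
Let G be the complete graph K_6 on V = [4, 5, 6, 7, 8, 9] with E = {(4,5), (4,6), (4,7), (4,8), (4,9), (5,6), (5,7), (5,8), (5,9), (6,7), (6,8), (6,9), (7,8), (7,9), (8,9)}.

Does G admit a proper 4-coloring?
No, G is not 4-colorable

The clique on vertices [4, 5, 6, 7, 8, 9] has size 6 > 4, so it alone needs 6 colors.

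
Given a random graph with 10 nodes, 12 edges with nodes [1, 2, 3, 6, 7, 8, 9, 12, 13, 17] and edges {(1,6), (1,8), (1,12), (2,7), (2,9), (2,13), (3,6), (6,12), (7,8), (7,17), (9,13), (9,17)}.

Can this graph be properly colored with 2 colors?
The clique on vertices [1, 6, 12] has size 3 > 2, so it alone needs 3 colors.

No, G is not 2-colorable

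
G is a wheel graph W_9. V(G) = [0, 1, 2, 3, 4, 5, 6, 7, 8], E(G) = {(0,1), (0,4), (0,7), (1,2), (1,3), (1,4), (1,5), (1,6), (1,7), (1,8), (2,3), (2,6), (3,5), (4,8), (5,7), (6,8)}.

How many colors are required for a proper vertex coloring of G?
Clique number ω(G) = 3 (lower bound: χ ≥ ω).
The clique on [0, 1, 4] has size 3, forcing χ ≥ 3, and the coloring below uses 3 colors, so χ(G) = 3.
A valid 3-coloring: color 1: [1]; color 2: [3, 4, 6, 7]; color 3: [0, 2, 5, 8].

χ(G) = 3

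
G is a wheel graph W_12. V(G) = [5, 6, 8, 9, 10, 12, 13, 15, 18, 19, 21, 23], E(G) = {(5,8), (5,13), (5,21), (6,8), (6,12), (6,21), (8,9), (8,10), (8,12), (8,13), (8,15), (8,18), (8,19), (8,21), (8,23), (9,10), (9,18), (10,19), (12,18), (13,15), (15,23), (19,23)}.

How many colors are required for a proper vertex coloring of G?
Clique number ω(G) = 3 (lower bound: χ ≥ ω).
Odd cycle [10, 19, 23, 15, 13, 5, 21, 6, 12, 18, 9] needs 3 colors (χ ≥ 3).
Vertex 8 is adjacent to every vertex of [5, 6, 9, 10, 12, 13, 15, 18, 19, 21, 23], which already need 3 colors among themselves, so 8 needs a new color (χ ≥ 4).
The coloring below uses 4 colors, so χ(G) = 4.
A valid 4-coloring: color 1: [8]; color 2: [10, 13, 18, 21, 23]; color 3: [5, 6, 9, 15, 19]; color 4: [12].

χ(G) = 4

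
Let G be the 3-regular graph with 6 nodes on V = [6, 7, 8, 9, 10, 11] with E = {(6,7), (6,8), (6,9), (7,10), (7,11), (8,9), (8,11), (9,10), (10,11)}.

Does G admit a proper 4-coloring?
A valid 4-coloring: color 1: [6, 11]; color 2: [8, 10]; color 3: [7, 9].
(χ(G) = 3 ≤ 4.)

Yes, G is 4-colorable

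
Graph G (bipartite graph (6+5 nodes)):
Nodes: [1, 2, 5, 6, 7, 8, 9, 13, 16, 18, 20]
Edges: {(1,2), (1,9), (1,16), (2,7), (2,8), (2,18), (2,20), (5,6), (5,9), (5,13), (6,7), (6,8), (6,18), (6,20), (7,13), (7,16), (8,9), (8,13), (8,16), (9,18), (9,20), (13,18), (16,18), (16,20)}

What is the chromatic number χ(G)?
Clique number ω(G) = 2 (lower bound: χ ≥ ω).
The graph is bipartite (no odd cycle), so 2 colors suffice: χ(G) = 2.
A valid 2-coloring: color 1: [1, 5, 7, 8, 18, 20]; color 2: [2, 6, 9, 13, 16].

χ(G) = 2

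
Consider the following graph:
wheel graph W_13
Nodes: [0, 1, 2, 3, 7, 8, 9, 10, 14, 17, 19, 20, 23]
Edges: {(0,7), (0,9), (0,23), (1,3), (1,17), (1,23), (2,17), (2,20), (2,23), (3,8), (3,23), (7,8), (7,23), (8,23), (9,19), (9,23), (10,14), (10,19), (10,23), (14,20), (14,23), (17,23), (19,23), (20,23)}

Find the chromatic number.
Clique number ω(G) = 3 (lower bound: χ ≥ ω).
The clique on [0, 9, 23] has size 3, forcing χ ≥ 3, and the coloring below uses 3 colors, so χ(G) = 3.
A valid 3-coloring: color 1: [23]; color 2: [0, 1, 2, 8, 14, 19]; color 3: [3, 7, 9, 10, 17, 20].

χ(G) = 3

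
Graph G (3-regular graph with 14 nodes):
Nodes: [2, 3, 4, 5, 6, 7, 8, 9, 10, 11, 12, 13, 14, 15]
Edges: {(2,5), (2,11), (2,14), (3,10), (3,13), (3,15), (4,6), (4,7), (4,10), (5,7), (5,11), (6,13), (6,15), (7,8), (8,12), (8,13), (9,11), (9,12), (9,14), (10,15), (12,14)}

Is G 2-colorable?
No, G is not 2-colorable

The clique on vertices [2, 5, 11] has size 3 > 2, so it alone needs 3 colors.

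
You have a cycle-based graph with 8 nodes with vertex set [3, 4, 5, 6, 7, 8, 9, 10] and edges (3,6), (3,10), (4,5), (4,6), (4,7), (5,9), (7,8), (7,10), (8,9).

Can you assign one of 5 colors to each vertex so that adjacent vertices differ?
Yes, G is 5-colorable

A valid 5-coloring: color 1: [3, 7, 9]; color 2: [4, 8, 10]; color 3: [5, 6].
(χ(G) = 3 ≤ 5.)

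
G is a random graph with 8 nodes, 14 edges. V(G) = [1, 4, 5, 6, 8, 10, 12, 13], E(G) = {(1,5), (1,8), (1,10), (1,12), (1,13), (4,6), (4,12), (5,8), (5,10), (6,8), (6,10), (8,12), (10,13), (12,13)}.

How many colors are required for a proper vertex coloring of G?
Clique number ω(G) = 3 (lower bound: χ ≥ ω).
Odd cycle [5, 10, 13, 12, 8] needs 3 colors (χ ≥ 3).
Vertex 1 is adjacent to every vertex of [5, 8, 10, 12, 13], which already need 3 colors among themselves, so 1 needs a new color (χ ≥ 4).
The coloring below uses 4 colors, so χ(G) = 4.
A valid 4-coloring: color 1: [1, 6]; color 2: [10, 12]; color 3: [4, 8, 13]; color 4: [5].

χ(G) = 4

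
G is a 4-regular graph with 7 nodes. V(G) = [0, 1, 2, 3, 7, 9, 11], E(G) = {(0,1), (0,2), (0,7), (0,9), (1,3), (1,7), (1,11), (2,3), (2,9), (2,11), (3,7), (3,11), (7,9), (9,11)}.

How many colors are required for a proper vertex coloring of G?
χ(G) = 4

Clique number ω(G) = 3 (lower bound: χ ≥ ω).
Suppose a proper 3-coloring c exists. The clique [0, 1, 7] takes 3 distinct colors; by symmetry let c(0) = 1, c(1) = 2, c(7) = 3.
- Vertex 3: neighbors [1, 7] already have colors [2, 3] ⇒ c(3) = 1.
- Vertex 9: neighbors [0, 7] already have colors [1, 3] ⇒ c(9) = 2.
- Vertex 2: neighbors [0, 9] already have colors [1, 2] ⇒ c(2) = 3.
- Vertex 11: neighbors [3, 1, 2] already have colors [1, 2, 3] — all 3 colors blocked. Contradiction.
The forced assignments end in a contradiction, so G has no proper 3-coloring (χ ≥ 4).
The coloring below uses 4 colors, so χ(G) = 4.
A valid 4-coloring: color 1: [3, 9]; color 2: [0, 11]; color 3: [1, 2]; color 4: [7].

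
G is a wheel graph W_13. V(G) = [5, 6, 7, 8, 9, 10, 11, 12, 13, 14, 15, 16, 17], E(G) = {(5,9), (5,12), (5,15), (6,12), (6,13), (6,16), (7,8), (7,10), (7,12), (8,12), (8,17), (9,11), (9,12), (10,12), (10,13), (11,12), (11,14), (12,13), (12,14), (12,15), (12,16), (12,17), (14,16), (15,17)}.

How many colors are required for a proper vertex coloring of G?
Clique number ω(G) = 3 (lower bound: χ ≥ ω).
The clique on [5, 9, 12] has size 3, forcing χ ≥ 3, and the coloring below uses 3 colors, so χ(G) = 3.
A valid 3-coloring: color 1: [12]; color 2: [6, 8, 9, 10, 14, 15]; color 3: [5, 7, 11, 13, 16, 17].

χ(G) = 3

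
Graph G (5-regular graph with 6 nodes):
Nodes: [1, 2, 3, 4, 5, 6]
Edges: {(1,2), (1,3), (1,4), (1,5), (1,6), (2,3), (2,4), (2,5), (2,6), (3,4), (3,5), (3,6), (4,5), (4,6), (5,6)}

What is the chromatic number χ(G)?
χ(G) = 6

Clique number ω(G) = 6 (lower bound: χ ≥ ω).
The clique on [1, 2, 3, 4, 5, 6] has size 6, forcing χ ≥ 6, and the coloring below uses 6 colors, so χ(G) = 6.
A valid 6-coloring: color 1: [4]; color 2: [6]; color 3: [5]; color 4: [1]; color 5: [2]; color 6: [3].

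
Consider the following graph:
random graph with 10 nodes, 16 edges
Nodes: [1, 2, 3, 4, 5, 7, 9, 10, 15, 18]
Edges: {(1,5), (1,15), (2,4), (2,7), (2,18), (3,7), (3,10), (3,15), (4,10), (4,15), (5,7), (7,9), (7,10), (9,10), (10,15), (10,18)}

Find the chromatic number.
Clique number ω(G) = 3 (lower bound: χ ≥ ω).
The clique on [7, 9, 10] has size 3, forcing χ ≥ 3, and the coloring below uses 3 colors, so χ(G) = 3.
A valid 3-coloring: color 1: [2, 5, 10]; color 2: [7, 15, 18]; color 3: [1, 3, 4, 9].

χ(G) = 3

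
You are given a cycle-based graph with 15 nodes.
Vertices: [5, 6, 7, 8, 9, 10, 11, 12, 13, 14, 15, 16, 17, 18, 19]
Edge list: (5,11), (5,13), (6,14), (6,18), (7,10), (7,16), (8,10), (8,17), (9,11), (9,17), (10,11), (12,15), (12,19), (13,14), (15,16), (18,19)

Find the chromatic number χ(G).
Clique number ω(G) = 2 (lower bound: χ ≥ ω).
Odd cycle [8, 17, 9, 11, 5, 13, 14, 6, 18, 19, 12, 15, 16, 7, 10] needs 3 colors (χ ≥ 3).
The coloring below uses 3 colors, so χ(G) = 3.
A valid 3-coloring: color 1: [5, 10, 12, 14, 16, 17, 18]; color 2: [6, 7, 8, 11, 13, 15, 19]; color 3: [9].

χ(G) = 3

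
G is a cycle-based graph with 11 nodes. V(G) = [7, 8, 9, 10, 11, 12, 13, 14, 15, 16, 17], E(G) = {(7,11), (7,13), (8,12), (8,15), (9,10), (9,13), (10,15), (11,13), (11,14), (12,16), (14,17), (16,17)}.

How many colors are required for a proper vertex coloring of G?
χ(G) = 3

Clique number ω(G) = 3 (lower bound: χ ≥ ω).
The clique on [7, 11, 13] has size 3, forcing χ ≥ 3, and the coloring below uses 3 colors, so χ(G) = 3.
A valid 3-coloring: color 1: [9, 11, 12, 15, 17]; color 2: [8, 10, 13, 14, 16]; color 3: [7].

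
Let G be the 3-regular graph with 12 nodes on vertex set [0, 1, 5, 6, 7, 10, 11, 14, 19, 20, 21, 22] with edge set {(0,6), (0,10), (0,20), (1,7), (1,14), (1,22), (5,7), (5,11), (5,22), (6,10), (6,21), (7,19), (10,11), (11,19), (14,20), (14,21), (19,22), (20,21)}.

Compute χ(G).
Clique number ω(G) = 3 (lower bound: χ ≥ ω).
The clique on [0, 6, 10] has size 3, forcing χ ≥ 3, and the coloring below uses 3 colors, so χ(G) = 3.
A valid 3-coloring: color 1: [1, 5, 10, 19, 20]; color 2: [6, 7, 11, 14, 22]; color 3: [0, 21].

χ(G) = 3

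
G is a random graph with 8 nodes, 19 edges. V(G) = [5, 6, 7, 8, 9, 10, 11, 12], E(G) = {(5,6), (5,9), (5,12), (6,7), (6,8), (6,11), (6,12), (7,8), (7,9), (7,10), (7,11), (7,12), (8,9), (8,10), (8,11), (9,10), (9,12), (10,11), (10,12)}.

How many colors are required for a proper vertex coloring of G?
Clique number ω(G) = 4 (lower bound: χ ≥ ω).
The clique on [7, 8, 9, 10] has size 4, forcing χ ≥ 4, and the coloring below uses 4 colors, so χ(G) = 4.
A valid 4-coloring: color 1: [5, 7]; color 2: [9, 11]; color 3: [6, 10]; color 4: [8, 12].

χ(G) = 4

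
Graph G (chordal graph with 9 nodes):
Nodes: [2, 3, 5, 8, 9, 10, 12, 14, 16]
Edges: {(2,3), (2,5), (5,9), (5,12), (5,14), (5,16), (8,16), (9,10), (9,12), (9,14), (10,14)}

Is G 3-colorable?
Yes, G is 3-colorable

A valid 3-coloring: color 1: [3, 5, 8, 10]; color 2: [2, 9, 16]; color 3: [12, 14].
(χ(G) = 3 ≤ 3.)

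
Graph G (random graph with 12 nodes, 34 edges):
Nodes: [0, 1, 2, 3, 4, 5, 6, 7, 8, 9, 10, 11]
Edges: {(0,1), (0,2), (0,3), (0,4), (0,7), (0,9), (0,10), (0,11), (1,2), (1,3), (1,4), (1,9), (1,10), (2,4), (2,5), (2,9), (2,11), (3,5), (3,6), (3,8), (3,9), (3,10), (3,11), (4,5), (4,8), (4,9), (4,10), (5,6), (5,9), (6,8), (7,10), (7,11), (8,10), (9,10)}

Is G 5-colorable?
Yes, G is 5-colorable

A valid 5-coloring: color 1: [3, 4, 7]; color 2: [0, 5, 8]; color 3: [2, 6, 10]; color 4: [9, 11]; color 5: [1].
(χ(G) = 5 ≤ 5.)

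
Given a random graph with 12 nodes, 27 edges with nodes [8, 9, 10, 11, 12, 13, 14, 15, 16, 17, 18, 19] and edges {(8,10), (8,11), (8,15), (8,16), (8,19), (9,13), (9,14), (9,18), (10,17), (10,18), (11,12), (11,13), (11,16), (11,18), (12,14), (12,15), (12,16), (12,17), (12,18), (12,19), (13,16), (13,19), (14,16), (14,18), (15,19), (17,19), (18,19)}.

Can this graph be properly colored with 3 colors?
No, G is not 3-colorable

Suppose a proper 3-coloring c exists. The clique [8, 11, 16] takes 3 distinct colors; by symmetry let c(8) = 1, c(11) = 2, c(16) = 3.
- Vertex 12: neighbors [11, 16] already have colors [2, 3] ⇒ c(12) = 1.
- Vertex 18: neighbors [12, 11] already have colors [1, 2] ⇒ c(18) = 3.
- Vertex 19: neighbors [8, 18] already have colors [1, 3] ⇒ c(19) = 2.
- Vertex 10: neighbors [8, 18] already have colors [1, 3] ⇒ c(10) = 2.
- Vertex 13: neighbors [11, 16] already have colors [2, 3] ⇒ c(13) = 1.
- Vertex 9: neighbors [13, 18] already have colors [1, 3] ⇒ c(9) = 2.
- Vertex 14: neighbors [12, 9, 16] already have colors [1, 2, 3] — all 3 colors blocked. Contradiction.
The forced assignments end in a contradiction, so G has no proper 3-coloring (χ ≥ 4).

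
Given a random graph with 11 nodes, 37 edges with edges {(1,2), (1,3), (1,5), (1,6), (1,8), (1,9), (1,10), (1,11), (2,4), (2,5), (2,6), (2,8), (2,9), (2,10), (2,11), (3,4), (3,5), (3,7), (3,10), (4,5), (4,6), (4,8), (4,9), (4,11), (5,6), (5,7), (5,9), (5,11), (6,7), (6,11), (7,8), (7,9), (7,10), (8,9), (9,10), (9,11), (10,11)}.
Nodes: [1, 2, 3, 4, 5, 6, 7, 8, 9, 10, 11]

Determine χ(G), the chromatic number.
χ(G) = 5

Clique number ω(G) = 5 (lower bound: χ ≥ ω).
The clique on [1, 2, 9, 10, 11] has size 5, forcing χ ≥ 5, and the coloring below uses 5 colors, so χ(G) = 5.
A valid 5-coloring: color 1: [2, 7]; color 2: [5, 8, 10]; color 3: [1, 4]; color 4: [3, 6, 9]; color 5: [11].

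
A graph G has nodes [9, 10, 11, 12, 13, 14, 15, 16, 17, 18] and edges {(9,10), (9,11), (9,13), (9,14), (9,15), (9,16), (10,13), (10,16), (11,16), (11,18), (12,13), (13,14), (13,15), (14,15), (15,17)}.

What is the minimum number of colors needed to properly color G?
Clique number ω(G) = 4 (lower bound: χ ≥ ω).
The clique on [9, 13, 14, 15] has size 4, forcing χ ≥ 4, and the coloring below uses 4 colors, so χ(G) = 4.
A valid 4-coloring: color 1: [9, 12, 17, 18]; color 2: [13, 16]; color 3: [10, 11, 15]; color 4: [14].

χ(G) = 4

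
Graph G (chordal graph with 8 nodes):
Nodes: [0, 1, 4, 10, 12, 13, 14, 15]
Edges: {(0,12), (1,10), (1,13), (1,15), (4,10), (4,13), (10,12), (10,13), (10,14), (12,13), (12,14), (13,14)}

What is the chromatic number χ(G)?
χ(G) = 4

Clique number ω(G) = 4 (lower bound: χ ≥ ω).
The clique on [10, 12, 13, 14] has size 4, forcing χ ≥ 4, and the coloring below uses 4 colors, so χ(G) = 4.
A valid 4-coloring: color 1: [0, 10, 15]; color 2: [13]; color 3: [1, 4, 12]; color 4: [14].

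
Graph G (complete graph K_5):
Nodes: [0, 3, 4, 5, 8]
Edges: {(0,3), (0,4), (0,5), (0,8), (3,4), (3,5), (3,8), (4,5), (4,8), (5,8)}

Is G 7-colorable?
A valid 7-coloring: color 1: [0]; color 2: [4]; color 3: [8]; color 4: [5]; color 5: [3].
(χ(G) = 5 ≤ 7.)

Yes, G is 7-colorable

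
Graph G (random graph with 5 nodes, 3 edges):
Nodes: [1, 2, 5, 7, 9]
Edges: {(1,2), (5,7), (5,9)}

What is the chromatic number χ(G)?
χ(G) = 2

Clique number ω(G) = 2 (lower bound: χ ≥ ω).
The graph is bipartite (no odd cycle), so 2 colors suffice: χ(G) = 2.
A valid 2-coloring: color 1: [1, 5]; color 2: [2, 7, 9].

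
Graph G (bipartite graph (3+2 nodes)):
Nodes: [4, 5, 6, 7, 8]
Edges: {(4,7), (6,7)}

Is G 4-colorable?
A valid 4-coloring: color 1: [5, 7, 8]; color 2: [4, 6].
(χ(G) = 2 ≤ 4.)

Yes, G is 4-colorable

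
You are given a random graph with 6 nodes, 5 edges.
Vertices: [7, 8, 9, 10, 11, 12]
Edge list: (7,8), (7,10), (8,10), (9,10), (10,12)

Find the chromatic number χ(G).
Clique number ω(G) = 3 (lower bound: χ ≥ ω).
The clique on [7, 8, 10] has size 3, forcing χ ≥ 3, and the coloring below uses 3 colors, so χ(G) = 3.
A valid 3-coloring: color 1: [10, 11]; color 2: [8, 9, 12]; color 3: [7].

χ(G) = 3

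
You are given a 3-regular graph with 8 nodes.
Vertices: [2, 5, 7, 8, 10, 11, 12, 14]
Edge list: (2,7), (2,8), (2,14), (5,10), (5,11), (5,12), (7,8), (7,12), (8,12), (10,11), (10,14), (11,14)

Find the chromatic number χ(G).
Clique number ω(G) = 3 (lower bound: χ ≥ ω).
The clique on [2, 7, 8] has size 3, forcing χ ≥ 3, and the coloring below uses 3 colors, so χ(G) = 3.
A valid 3-coloring: color 1: [2, 11, 12]; color 2: [5, 8, 14]; color 3: [7, 10].

χ(G) = 3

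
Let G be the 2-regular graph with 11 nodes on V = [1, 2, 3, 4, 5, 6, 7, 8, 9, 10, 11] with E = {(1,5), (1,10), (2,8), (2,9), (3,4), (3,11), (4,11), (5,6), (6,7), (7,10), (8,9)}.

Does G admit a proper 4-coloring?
A valid 4-coloring: color 1: [4, 6, 9, 10]; color 2: [1, 2, 3, 7]; color 3: [5, 8, 11].
(χ(G) = 3 ≤ 4.)

Yes, G is 4-colorable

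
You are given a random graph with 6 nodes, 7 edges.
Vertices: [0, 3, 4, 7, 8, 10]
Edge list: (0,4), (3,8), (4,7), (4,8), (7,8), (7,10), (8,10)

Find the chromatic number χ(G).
Clique number ω(G) = 3 (lower bound: χ ≥ ω).
The clique on [7, 8, 10] has size 3, forcing χ ≥ 3, and the coloring below uses 3 colors, so χ(G) = 3.
A valid 3-coloring: color 1: [0, 8]; color 2: [3, 7]; color 3: [4, 10].

χ(G) = 3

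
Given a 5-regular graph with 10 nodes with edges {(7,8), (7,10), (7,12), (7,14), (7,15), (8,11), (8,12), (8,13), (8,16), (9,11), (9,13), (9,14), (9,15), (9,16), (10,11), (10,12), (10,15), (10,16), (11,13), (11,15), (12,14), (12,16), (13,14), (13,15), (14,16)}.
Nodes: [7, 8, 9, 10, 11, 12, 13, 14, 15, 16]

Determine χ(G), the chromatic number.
Clique number ω(G) = 4 (lower bound: χ ≥ ω).
The clique on [9, 11, 13, 15] has size 4, forcing χ ≥ 4, and the coloring below uses 4 colors, so χ(G) = 4.
A valid 4-coloring: color 1: [11, 12]; color 2: [7, 13, 16]; color 3: [8, 14, 15]; color 4: [9, 10].

χ(G) = 4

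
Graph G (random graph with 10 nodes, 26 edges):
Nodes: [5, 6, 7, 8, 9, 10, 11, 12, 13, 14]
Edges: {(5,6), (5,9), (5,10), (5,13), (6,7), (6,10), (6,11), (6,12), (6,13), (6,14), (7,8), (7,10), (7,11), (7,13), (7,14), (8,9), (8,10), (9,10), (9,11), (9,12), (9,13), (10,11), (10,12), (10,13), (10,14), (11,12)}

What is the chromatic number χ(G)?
χ(G) = 4

Clique number ω(G) = 4 (lower bound: χ ≥ ω).
The clique on [9, 10, 11, 12] has size 4, forcing χ ≥ 4, and the coloring below uses 4 colors, so χ(G) = 4.
A valid 4-coloring: color 1: [10]; color 2: [6, 9]; color 3: [5, 7, 12]; color 4: [8, 11, 13, 14].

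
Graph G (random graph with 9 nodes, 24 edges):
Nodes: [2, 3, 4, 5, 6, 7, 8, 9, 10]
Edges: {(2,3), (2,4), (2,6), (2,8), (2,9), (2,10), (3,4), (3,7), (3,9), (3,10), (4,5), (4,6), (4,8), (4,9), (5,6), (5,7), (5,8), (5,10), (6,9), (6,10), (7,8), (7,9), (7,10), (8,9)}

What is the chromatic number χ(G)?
χ(G) = 4

Clique number ω(G) = 4 (lower bound: χ ≥ ω).
The clique on [2, 4, 8, 9] has size 4, forcing χ ≥ 4, and the coloring below uses 4 colors, so χ(G) = 4.
A valid 4-coloring: color 1: [5, 9]; color 2: [2, 7]; color 3: [4, 10]; color 4: [3, 6, 8].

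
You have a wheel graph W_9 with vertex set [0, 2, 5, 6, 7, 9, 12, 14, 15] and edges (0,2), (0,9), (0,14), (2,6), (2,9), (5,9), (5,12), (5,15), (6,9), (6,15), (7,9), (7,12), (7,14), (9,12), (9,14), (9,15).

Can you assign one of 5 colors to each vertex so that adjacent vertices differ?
Yes, G is 5-colorable

A valid 5-coloring: color 1: [9]; color 2: [2, 12, 14, 15]; color 3: [0, 5, 6, 7].
(χ(G) = 3 ≤ 5.)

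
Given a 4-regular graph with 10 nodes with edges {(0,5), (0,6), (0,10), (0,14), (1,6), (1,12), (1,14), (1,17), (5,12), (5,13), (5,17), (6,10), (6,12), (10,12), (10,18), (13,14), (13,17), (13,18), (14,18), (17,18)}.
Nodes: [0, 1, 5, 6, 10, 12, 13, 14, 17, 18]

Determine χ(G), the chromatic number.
Clique number ω(G) = 3 (lower bound: χ ≥ ω).
Suppose a proper 3-coloring c exists. The clique [0, 6, 10] takes 3 distinct colors; by symmetry let c(0) = 1, c(6) = 2, c(10) = 3.
- Vertex 12: neighbors [6, 10] already have colors [2, 3] ⇒ c(12) = 1.
- Vertex 1: neighbors [12, 6] already have colors [1, 2] ⇒ c(1) = 3.
- Vertex 14: neighbors [0, 1] already have colors [1, 3] ⇒ c(14) = 2.
- Vertex 18: neighbors [14, 10] already have colors [2, 3] ⇒ c(18) = 1.
- Vertex 13: neighbors [18, 14] already have colors [1, 2] ⇒ c(13) = 3.
- Vertex 5: neighbors [0, 13] already have colors [1, 3] ⇒ c(5) = 2.
- Vertex 17: neighbors [18, 5, 1] already have colors [1, 2, 3] — all 3 colors blocked. Contradiction.
The forced assignments end in a contradiction, so G has no proper 3-coloring (χ ≥ 4).
The coloring below uses 4 colors, so χ(G) = 4.
A valid 4-coloring: color 1: [0, 1, 13]; color 2: [10, 14, 17]; color 3: [5, 6, 18]; color 4: [12].

χ(G) = 4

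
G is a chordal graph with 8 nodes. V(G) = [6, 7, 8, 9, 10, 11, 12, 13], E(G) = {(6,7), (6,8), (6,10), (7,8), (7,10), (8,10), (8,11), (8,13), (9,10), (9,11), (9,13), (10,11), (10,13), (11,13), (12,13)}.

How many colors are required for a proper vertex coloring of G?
χ(G) = 4

Clique number ω(G) = 4 (lower bound: χ ≥ ω).
The clique on [8, 10, 11, 13] has size 4, forcing χ ≥ 4, and the coloring below uses 4 colors, so χ(G) = 4.
A valid 4-coloring: color 1: [10, 12]; color 2: [8, 9]; color 3: [6, 13]; color 4: [7, 11].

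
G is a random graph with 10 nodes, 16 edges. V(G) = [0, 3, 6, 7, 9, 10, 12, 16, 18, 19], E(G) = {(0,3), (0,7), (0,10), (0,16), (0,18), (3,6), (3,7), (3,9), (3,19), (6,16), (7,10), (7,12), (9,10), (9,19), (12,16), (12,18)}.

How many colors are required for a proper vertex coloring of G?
χ(G) = 3

Clique number ω(G) = 3 (lower bound: χ ≥ ω).
The clique on [0, 7, 10] has size 3, forcing χ ≥ 3, and the coloring below uses 3 colors, so χ(G) = 3.
A valid 3-coloring: color 1: [0, 6, 9, 12]; color 2: [3, 10, 16, 18]; color 3: [7, 19].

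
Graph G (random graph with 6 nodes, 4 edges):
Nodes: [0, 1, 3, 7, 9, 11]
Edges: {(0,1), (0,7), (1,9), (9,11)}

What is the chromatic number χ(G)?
Clique number ω(G) = 2 (lower bound: χ ≥ ω).
The graph is bipartite (no odd cycle), so 2 colors suffice: χ(G) = 2.
A valid 2-coloring: color 1: [1, 3, 7, 11]; color 2: [0, 9].

χ(G) = 2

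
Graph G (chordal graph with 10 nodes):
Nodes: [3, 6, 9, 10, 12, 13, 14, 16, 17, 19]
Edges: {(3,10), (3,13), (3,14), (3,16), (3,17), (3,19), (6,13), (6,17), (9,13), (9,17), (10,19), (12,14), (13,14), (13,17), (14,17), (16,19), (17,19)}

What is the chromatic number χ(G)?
χ(G) = 4

Clique number ω(G) = 4 (lower bound: χ ≥ ω).
The clique on [3, 13, 14, 17] has size 4, forcing χ ≥ 4, and the coloring below uses 4 colors, so χ(G) = 4.
A valid 4-coloring: color 1: [3, 6, 9, 12]; color 2: [10, 16, 17]; color 3: [13, 19]; color 4: [14].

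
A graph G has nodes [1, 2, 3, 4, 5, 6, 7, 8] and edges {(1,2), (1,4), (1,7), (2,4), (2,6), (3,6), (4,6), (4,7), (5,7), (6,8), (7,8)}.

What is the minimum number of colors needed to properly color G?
χ(G) = 3

Clique number ω(G) = 3 (lower bound: χ ≥ ω).
The clique on [1, 2, 4] has size 3, forcing χ ≥ 3, and the coloring below uses 3 colors, so χ(G) = 3.
A valid 3-coloring: color 1: [3, 4, 5, 8]; color 2: [1, 6]; color 3: [2, 7].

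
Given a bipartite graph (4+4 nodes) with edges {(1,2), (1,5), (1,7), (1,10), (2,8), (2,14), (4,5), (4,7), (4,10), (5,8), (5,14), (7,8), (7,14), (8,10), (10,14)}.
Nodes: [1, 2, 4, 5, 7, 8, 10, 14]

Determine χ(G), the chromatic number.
Clique number ω(G) = 2 (lower bound: χ ≥ ω).
The graph is bipartite (no odd cycle), so 2 colors suffice: χ(G) = 2.
A valid 2-coloring: color 1: [1, 4, 8, 14]; color 2: [2, 5, 7, 10].

χ(G) = 2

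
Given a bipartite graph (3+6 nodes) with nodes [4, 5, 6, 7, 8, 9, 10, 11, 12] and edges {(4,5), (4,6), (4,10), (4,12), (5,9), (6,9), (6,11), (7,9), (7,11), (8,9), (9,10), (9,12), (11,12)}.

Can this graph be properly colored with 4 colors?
A valid 4-coloring: color 1: [4, 9, 11]; color 2: [5, 6, 7, 8, 10, 12].
(χ(G) = 2 ≤ 4.)

Yes, G is 4-colorable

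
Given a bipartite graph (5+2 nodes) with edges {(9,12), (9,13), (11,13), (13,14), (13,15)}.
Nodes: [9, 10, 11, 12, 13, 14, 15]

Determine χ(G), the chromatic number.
χ(G) = 2

Clique number ω(G) = 2 (lower bound: χ ≥ ω).
The graph is bipartite (no odd cycle), so 2 colors suffice: χ(G) = 2.
A valid 2-coloring: color 1: [10, 12, 13]; color 2: [9, 11, 14, 15].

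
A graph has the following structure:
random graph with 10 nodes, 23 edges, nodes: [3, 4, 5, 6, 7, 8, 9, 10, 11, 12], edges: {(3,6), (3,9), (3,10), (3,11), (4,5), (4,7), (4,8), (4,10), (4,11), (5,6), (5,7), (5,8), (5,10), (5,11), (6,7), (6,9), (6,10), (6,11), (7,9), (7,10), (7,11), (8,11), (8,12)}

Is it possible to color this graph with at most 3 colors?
No, G is not 3-colorable

The clique on vertices [4, 5, 7, 10] has size 4 > 3, so it alone needs 4 colors.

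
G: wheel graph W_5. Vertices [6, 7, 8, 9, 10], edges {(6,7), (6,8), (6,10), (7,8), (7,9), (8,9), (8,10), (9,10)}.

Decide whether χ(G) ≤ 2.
The clique on vertices [8, 9, 10] has size 3 > 2, so it alone needs 3 colors.

No, G is not 2-colorable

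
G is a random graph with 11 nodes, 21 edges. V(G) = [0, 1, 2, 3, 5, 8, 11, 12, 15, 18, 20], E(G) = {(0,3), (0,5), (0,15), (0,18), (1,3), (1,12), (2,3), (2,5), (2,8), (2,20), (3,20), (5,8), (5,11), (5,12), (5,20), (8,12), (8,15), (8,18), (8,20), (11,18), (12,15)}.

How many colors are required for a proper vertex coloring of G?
χ(G) = 4

Clique number ω(G) = 4 (lower bound: χ ≥ ω).
The clique on [2, 5, 8, 20] has size 4, forcing χ ≥ 4, and the coloring below uses 4 colors, so χ(G) = 4.
A valid 4-coloring: color 1: [3, 5, 15, 18]; color 2: [0, 1, 8, 11]; color 3: [2, 12]; color 4: [20].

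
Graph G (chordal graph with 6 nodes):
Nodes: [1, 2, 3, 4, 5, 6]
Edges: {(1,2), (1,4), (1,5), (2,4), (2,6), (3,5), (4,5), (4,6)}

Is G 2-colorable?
No, G is not 2-colorable

The clique on vertices [1, 2, 4] has size 3 > 2, so it alone needs 3 colors.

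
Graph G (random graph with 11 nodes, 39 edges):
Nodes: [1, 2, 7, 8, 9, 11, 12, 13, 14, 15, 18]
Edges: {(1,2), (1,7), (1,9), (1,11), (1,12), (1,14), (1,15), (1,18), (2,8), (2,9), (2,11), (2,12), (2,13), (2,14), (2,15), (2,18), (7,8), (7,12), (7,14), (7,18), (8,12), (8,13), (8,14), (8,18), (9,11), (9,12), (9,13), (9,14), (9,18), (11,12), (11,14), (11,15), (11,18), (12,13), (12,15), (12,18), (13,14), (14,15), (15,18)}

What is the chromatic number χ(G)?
Clique number ω(G) = 6 (lower bound: χ ≥ ω).
The clique on [1, 2, 9, 11, 12, 18] has size 6, forcing χ ≥ 6, and the coloring below uses 6 colors, so χ(G) = 6.
A valid 6-coloring: color 1: [2, 7]; color 2: [12, 14]; color 3: [13, 18]; color 4: [1, 8]; color 5: [9, 15]; color 6: [11].

χ(G) = 6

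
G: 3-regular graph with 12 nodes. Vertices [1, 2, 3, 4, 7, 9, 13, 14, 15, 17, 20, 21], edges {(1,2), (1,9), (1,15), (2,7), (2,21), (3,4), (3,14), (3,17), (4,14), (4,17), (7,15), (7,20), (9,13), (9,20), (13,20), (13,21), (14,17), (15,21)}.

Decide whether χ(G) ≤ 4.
Yes, G is 4-colorable

A valid 4-coloring: color 1: [7, 9, 14, 21]; color 2: [1, 3, 13]; color 3: [2, 15, 17, 20]; color 4: [4].
(χ(G) = 4 ≤ 4.)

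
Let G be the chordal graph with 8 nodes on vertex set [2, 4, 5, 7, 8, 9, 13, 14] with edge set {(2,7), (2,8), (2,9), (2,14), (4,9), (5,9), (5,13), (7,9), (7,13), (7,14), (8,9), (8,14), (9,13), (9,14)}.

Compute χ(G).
χ(G) = 4

Clique number ω(G) = 4 (lower bound: χ ≥ ω).
The clique on [2, 8, 9, 14] has size 4, forcing χ ≥ 4, and the coloring below uses 4 colors, so χ(G) = 4.
A valid 4-coloring: color 1: [9]; color 2: [4, 5, 7, 8]; color 3: [13, 14]; color 4: [2].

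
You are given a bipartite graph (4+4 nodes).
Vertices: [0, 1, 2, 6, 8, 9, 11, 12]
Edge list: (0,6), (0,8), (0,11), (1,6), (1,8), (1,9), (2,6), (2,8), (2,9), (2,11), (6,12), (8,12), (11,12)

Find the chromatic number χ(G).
χ(G) = 2

Clique number ω(G) = 2 (lower bound: χ ≥ ω).
The graph is bipartite (no odd cycle), so 2 colors suffice: χ(G) = 2.
A valid 2-coloring: color 1: [0, 1, 2, 12]; color 2: [6, 8, 9, 11].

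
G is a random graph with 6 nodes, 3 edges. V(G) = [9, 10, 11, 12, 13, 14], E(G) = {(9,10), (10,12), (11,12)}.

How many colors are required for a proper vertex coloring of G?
χ(G) = 2

Clique number ω(G) = 2 (lower bound: χ ≥ ω).
The graph is bipartite (no odd cycle), so 2 colors suffice: χ(G) = 2.
A valid 2-coloring: color 1: [10, 11, 13, 14]; color 2: [9, 12].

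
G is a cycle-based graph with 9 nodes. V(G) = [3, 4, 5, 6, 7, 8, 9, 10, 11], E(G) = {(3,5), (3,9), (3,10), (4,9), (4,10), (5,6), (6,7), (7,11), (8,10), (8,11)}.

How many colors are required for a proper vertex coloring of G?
Clique number ω(G) = 2 (lower bound: χ ≥ ω).
Odd cycle [7, 6, 5, 3, 10, 8, 11] needs 3 colors (χ ≥ 3).
The coloring below uses 3 colors, so χ(G) = 3.
A valid 3-coloring: color 1: [3, 4, 7, 8]; color 2: [6, 9, 10, 11]; color 3: [5].

χ(G) = 3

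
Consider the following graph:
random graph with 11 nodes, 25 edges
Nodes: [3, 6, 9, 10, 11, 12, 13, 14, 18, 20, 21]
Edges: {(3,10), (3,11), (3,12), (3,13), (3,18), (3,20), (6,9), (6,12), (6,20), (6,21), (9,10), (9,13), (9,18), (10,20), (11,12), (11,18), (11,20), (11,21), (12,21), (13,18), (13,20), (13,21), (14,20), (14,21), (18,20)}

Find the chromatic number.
Clique number ω(G) = 4 (lower bound: χ ≥ ω).
The clique on [3, 11, 18, 20] has size 4, forcing χ ≥ 4, and the coloring below uses 4 colors, so χ(G) = 4.
A valid 4-coloring: color 1: [9, 12, 20]; color 2: [3, 21]; color 3: [6, 10, 11, 13, 14]; color 4: [18].

χ(G) = 4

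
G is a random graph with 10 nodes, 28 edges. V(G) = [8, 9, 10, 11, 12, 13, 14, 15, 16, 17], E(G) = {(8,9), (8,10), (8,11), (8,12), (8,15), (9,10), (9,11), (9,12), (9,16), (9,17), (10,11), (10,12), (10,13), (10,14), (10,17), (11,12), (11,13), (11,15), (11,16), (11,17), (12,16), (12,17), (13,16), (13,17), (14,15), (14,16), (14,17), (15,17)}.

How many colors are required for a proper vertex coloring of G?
χ(G) = 5

Clique number ω(G) = 5 (lower bound: χ ≥ ω).
The clique on [8, 9, 10, 11, 12] has size 5, forcing χ ≥ 5, and the coloring below uses 5 colors, so χ(G) = 5.
A valid 5-coloring: color 1: [11, 14]; color 2: [8, 16, 17]; color 3: [10, 15]; color 4: [12, 13]; color 5: [9].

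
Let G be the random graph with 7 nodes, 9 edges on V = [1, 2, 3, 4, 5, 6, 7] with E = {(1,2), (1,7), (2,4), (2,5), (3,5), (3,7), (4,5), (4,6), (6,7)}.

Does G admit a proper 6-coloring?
Yes, G is 6-colorable

A valid 6-coloring: color 1: [1, 5, 6]; color 2: [4, 7]; color 3: [2, 3].
(χ(G) = 3 ≤ 6.)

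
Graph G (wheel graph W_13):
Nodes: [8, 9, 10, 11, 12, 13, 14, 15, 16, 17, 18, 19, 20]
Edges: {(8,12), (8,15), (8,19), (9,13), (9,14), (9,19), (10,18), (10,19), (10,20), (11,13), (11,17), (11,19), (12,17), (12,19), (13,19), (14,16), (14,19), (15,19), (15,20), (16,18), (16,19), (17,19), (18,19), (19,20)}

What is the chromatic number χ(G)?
Clique number ω(G) = 3 (lower bound: χ ≥ ω).
The clique on [8, 12, 19] has size 3, forcing χ ≥ 3, and the coloring below uses 3 colors, so χ(G) = 3.
A valid 3-coloring: color 1: [19]; color 2: [8, 13, 14, 17, 18, 20]; color 3: [9, 10, 11, 12, 15, 16].

χ(G) = 3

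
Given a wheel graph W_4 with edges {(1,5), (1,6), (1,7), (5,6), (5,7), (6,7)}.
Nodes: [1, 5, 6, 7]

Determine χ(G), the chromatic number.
χ(G) = 4

Clique number ω(G) = 4 (lower bound: χ ≥ ω).
The clique on [1, 5, 6, 7] has size 4, forcing χ ≥ 4, and the coloring below uses 4 colors, so χ(G) = 4.
A valid 4-coloring: color 1: [6]; color 2: [7]; color 3: [1]; color 4: [5].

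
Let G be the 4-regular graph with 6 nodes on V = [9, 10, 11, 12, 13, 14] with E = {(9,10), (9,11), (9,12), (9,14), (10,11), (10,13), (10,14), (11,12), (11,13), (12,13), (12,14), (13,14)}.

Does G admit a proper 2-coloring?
No, G is not 2-colorable

The clique on vertices [9, 10, 11] has size 3 > 2, so it alone needs 3 colors.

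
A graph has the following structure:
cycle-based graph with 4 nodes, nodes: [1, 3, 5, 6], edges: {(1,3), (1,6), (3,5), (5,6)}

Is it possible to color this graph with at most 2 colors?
A valid 2-coloring: color 1: [3, 6]; color 2: [1, 5].
(χ(G) = 2 ≤ 2.)

Yes, G is 2-colorable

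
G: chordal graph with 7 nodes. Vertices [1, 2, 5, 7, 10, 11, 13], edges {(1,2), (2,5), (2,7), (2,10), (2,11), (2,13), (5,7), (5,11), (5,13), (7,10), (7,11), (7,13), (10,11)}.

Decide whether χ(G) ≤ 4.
Yes, G is 4-colorable

A valid 4-coloring: color 1: [2]; color 2: [1, 7]; color 3: [11, 13]; color 4: [5, 10].
(χ(G) = 4 ≤ 4.)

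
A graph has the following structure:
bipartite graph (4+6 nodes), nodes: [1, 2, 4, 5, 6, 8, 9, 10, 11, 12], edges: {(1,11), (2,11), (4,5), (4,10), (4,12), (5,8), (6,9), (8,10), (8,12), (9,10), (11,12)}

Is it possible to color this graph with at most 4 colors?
A valid 4-coloring: color 1: [4, 8, 9, 11]; color 2: [1, 2, 5, 6, 10, 12].
(χ(G) = 2 ≤ 4.)

Yes, G is 4-colorable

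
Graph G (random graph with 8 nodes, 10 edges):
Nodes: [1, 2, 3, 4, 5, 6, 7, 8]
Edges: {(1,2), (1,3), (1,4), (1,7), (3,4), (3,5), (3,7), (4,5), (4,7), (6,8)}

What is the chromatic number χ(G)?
Clique number ω(G) = 4 (lower bound: χ ≥ ω).
The clique on [1, 3, 4, 7] has size 4, forcing χ ≥ 4, and the coloring below uses 4 colors, so χ(G) = 4.
A valid 4-coloring: color 1: [2, 4, 6]; color 2: [3, 8]; color 3: [1, 5]; color 4: [7].

χ(G) = 4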